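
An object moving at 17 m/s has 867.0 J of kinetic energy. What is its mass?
m = 2·KE/v² = 2·867.0/(17)² = 6.0 kg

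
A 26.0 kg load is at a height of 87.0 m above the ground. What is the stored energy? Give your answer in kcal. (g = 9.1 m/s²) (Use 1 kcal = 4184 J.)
PE = mgh = (26.0)(9.1)(87.0) = 20584.2 J = 4.92 kcal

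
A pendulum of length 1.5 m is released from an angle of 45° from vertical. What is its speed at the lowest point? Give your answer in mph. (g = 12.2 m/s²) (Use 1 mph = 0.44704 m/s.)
h = L(1 − cosθ) = 1.5(1 − cos45°) = 0.43934 m
v = √(2gh) = √(2·12.2·0.43934) = 3.27412 m/s = 7.324 mph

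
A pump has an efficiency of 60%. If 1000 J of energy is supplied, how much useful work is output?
W_out = η·W_in = 0.6·1000 = 600.0 J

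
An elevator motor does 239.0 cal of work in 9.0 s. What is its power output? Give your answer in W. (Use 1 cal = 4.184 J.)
Convert to SI: W = 999.976 J, t = 9.0 s
P = W/t = 999.976/9.0 = 111.1 W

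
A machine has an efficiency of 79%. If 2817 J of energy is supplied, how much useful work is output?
W_out = η·W_in = 0.79·2817 = 2225.43 J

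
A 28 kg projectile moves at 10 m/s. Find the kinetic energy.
KE = ½mv² = ½(28)(10)² = 1400.0 J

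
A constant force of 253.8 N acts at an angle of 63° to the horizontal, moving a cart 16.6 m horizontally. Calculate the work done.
W = F·d·cosθ = (253.8)(16.6)cos(63°) = 1913 J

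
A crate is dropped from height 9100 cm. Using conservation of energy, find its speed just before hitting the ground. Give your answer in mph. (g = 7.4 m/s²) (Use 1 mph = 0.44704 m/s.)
Convert to SI: h = 91.0 m
mgh = ½mv² ⇒ v = √(2gh) = √(2·7.4·91.0) = 36.6988 m/s = 82.09 mph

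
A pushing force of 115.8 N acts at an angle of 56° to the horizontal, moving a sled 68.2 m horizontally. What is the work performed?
W = F·d·cosθ = (115.8)(68.2)cos(56°) = 4416 J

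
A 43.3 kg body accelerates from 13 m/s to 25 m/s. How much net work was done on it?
W = ΔKE = ½m(v₂² − v₁²) = ½(43.3)(25² − 13²) = 9872.4 J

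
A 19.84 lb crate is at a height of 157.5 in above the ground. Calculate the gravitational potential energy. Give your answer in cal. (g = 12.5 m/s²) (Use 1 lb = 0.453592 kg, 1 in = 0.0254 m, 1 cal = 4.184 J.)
Convert to SI: m = 8.99927 kg, h = 4.0005 m
PE = mgh = (8.99927)(12.5)(4.0005) = 450.02 J = 107.6 cal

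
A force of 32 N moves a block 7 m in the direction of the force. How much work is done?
W = F·d = (32)(7) = 224.0 J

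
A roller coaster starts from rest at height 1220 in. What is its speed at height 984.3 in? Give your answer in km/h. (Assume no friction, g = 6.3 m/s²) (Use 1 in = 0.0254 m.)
Convert to SI: h₁−h₂ = 5.98678 m
mgh₁ = mgh₂ + ½mv² ⇒ v = √(2g(h₁−h₂)) = √(2·6.3·5.98678) = 8.68524 m/s = 31.27 km/h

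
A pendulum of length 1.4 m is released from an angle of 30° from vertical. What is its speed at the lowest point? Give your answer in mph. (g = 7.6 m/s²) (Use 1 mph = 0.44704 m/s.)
h = L(1 − cosθ) = 1.4(1 − cos30°) = 0.187564 m
v = √(2gh) = √(2·7.6·0.187564) = 1.68848 m/s = 3.777 mph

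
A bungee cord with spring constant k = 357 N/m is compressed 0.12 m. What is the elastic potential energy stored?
PE = ½kx² = ½(357)(0.12)² = 2.57 J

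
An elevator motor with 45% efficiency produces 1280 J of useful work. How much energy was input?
W_in = W_out/η = 1280/0.45 = 2844 J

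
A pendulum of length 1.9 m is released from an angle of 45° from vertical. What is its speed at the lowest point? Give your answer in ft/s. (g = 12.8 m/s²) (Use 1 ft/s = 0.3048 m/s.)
h = L(1 − cosθ) = 1.9(1 − cos45°) = 0.556497 m
v = √(2gh) = √(2·12.8·0.556497) = 3.77443 m/s = 12.38 ft/s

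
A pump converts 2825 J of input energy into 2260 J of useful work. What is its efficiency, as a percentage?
η = W_out/W_in = 2260/2825 = 80.0%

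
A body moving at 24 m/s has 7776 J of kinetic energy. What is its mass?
m = 2·KE/v² = 2·7776/(24)² = 27.0 kg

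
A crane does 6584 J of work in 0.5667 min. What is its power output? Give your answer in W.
Convert to SI: W = 6584.0 J, t = 34.002 s
P = W/t = 6584.0/34.002 = 193.6 W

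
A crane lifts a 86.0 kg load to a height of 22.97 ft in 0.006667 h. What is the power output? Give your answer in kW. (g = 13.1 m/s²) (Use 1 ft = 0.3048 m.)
Convert to SI: m = 86.0 kg, h = 7.00126 m, t = 24.0012 s
P = mgh/t = (86.0)(13.1)(7.00126)/24.0012 = 328.634 W = 0.3286 kW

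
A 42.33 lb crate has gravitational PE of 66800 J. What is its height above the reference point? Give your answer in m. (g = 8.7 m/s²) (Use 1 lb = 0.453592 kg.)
Convert to SI: m = 19.2005 kg, PE = 66800.0 J
h = PE/(mg) = 66800.0/(19.2005·8.7) = 399.9 m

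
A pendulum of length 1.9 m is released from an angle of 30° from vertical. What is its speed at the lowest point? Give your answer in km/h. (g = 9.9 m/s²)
h = L(1 − cosθ) = 1.9(1 − cos30°) = 0.254552 m
v = √(2gh) = √(2·9.9·0.254552) = 2.24502 m/s = 8.082 km/h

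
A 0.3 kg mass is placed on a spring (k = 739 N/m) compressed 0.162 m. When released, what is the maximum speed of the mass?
½kx² = ½mv² ⇒ v = x√(k/m) = (0.162)√(739/0.3) = 8.04 m/s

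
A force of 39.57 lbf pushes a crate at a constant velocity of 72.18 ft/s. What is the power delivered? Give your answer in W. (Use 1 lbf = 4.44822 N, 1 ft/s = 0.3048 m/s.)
Convert to SI: F = 176.016 N, v = 22.0005 m/s
P = Fv = (176.016)(22.0005) = 3872 W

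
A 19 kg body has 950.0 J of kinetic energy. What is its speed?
v = √(2·KE/m) = √(2·950.0/19) = 10.0 m/s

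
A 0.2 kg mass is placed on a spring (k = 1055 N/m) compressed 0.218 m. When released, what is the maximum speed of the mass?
½kx² = ½mv² ⇒ v = x√(k/m) = (0.218)√(1055/0.2) = 15.83 m/s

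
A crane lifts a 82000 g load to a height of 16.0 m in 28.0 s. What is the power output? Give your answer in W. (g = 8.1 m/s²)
Convert to SI: m = 82.0 kg, h = 16.0 m, t = 28.0 s
P = mgh/t = (82.0)(8.1)(16.0)/28.0 = 379.5 W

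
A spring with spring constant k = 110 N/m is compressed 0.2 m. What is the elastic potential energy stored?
PE = ½kx² = ½(110)(0.2)² = 2.2 J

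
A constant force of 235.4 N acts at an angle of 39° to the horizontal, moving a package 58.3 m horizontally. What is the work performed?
W = F·d·cosθ = (235.4)(58.3)cos(39°) = 10670 J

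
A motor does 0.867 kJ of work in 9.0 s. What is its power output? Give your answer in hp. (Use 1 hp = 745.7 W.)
Convert to SI: W = 867.0 J, t = 9.0 s
P = W/t = 867.0/9.0 = 96.3333 W = 0.1292 hp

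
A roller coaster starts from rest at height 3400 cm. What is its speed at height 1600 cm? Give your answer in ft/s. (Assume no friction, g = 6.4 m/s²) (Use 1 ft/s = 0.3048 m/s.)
Convert to SI: h₁−h₂ = 18.0 m
mgh₁ = mgh₂ + ½mv² ⇒ v = √(2g(h₁−h₂)) = √(2·6.4·18.0) = 15.1789 m/s = 49.8 ft/s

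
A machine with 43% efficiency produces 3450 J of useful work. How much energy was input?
W_in = W_out/η = 3450/0.43 = 8023 J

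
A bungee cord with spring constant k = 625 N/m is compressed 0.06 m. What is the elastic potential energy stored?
PE = ½kx² = ½(625)(0.06)² = 1.125 J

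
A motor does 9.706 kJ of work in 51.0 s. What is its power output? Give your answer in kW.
Convert to SI: W = 9706.0 J, t = 51.0 s
P = W/t = 9706.0/51.0 = 190.314 W = 0.1903 kW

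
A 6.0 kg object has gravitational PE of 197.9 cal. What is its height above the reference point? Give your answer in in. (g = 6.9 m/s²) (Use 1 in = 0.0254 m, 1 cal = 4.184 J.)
Convert to SI: m = 6.0 kg, PE = 828.014 J
h = PE/(mg) = 828.014/(6.0·6.9) = 20.0003 m = 787.4 in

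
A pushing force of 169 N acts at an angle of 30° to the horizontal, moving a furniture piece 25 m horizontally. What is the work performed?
W = F·d·cosθ = (169)(25)cos(30°) = 3659 J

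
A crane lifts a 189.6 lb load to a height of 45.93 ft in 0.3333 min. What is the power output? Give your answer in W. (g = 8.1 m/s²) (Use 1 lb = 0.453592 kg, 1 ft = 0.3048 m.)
Convert to SI: m = 86.001 kg, h = 13.9995 m, t = 19.998 s
P = mgh/t = (86.001)(8.1)(13.9995)/19.998 = 487.7 W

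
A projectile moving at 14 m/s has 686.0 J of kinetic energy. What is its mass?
m = 2·KE/v² = 2·686.0/(14)² = 7.0 kg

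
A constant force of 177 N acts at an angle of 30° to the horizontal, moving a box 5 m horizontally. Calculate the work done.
W = F·d·cosθ = (177)(5)cos(30°) = 766.4 J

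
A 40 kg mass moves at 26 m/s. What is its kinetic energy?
KE = ½mv² = ½(40)(26)² = 13520.0 J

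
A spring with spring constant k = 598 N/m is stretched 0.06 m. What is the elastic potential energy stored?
PE = ½kx² = ½(598)(0.06)² = 1.076 J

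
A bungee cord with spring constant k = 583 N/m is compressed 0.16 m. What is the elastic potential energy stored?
PE = ½kx² = ½(583)(0.16)² = 7.462 J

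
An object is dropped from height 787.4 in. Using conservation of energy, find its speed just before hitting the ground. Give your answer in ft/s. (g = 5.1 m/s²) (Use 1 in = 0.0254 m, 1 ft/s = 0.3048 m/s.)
Convert to SI: h = 20.0 m
mgh = ½mv² ⇒ v = √(2gh) = √(2·5.1·20.0) = 14.2828 m/s = 46.86 ft/s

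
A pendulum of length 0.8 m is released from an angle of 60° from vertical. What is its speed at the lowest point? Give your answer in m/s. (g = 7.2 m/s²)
h = L(1 − cosθ) = 0.8(1 − cos60°) = 0.4 m
v = √(2gh) = √(2·7.2·0.4) = 2.4 m/s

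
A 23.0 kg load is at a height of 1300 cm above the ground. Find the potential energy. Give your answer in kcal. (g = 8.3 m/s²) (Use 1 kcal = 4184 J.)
Convert to SI: m = 23.0 kg, h = 13.0 m
PE = mgh = (23.0)(8.3)(13.0) = 2481.7 J = 0.5931 kcal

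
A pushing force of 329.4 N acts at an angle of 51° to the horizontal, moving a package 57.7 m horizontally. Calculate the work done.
W = F·d·cosθ = (329.4)(57.7)cos(51°) = 11960 J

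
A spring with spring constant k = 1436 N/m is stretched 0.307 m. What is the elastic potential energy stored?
PE = ½kx² = ½(1436)(0.307)² = 67.67 J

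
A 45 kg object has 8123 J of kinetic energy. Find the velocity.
v = √(2·KE/m) = √(2·8123/45) = 19.0 m/s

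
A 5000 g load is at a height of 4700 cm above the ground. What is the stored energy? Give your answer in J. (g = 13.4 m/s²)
Convert to SI: m = 5.0 kg, h = 47.0 m
PE = mgh = (5.0)(13.4)(47.0) = 3149 J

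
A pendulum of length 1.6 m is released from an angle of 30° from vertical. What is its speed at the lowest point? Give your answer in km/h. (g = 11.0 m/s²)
h = L(1 − cosθ) = 1.6(1 − cos30°) = 0.214359 m
v = √(2gh) = √(2·11.0·0.214359) = 2.17161 m/s = 7.818 km/h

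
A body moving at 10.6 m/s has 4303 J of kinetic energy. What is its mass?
m = 2·KE/v² = 2·4303/(10.6)² = 76.59 kg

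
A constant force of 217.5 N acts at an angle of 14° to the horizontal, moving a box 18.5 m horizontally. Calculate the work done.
W = F·d·cosθ = (217.5)(18.5)cos(14°) = 3904 J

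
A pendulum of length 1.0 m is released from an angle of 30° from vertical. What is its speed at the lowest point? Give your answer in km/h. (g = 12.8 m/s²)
h = L(1 − cosθ) = 1.0(1 − cos30°) = 0.133975 m
v = √(2gh) = √(2·12.8·0.133975) = 1.85196 m/s = 6.667 km/h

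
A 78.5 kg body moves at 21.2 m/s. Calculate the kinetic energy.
KE = ½mv² = ½(78.5)(21.2)² = 17640 J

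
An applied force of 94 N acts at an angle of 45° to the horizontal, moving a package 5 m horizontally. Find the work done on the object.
W = F·d·cosθ = (94)(5)cos(45°) = 332.3 J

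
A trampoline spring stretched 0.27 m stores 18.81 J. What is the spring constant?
k = 2·PE/x² = 2·18.81/(0.27)² = 516.0 N/m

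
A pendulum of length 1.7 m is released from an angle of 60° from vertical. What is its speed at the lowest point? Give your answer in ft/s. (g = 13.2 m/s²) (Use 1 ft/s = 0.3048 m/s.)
h = L(1 − cosθ) = 1.7(1 − cos60°) = 0.85 m
v = √(2gh) = √(2·13.2·0.85) = 4.73709 m/s = 15.54 ft/s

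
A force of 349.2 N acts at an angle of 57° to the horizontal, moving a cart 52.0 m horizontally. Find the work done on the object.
W = F·d·cosθ = (349.2)(52.0)cos(57°) = 9890 J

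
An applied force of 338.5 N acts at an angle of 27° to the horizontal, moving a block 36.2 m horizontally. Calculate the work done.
W = F·d·cosθ = (338.5)(36.2)cos(27°) = 10920 J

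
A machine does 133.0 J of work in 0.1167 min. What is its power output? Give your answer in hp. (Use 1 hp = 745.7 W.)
Convert to SI: W = 133.0 J, t = 7.002 s
P = W/t = 133.0/7.002 = 18.9946 W = 0.02547 hp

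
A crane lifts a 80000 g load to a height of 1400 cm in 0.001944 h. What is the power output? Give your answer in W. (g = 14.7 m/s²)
Convert to SI: m = 80.0 kg, h = 14.0 m, t = 6.9984 s
P = mgh/t = (80.0)(14.7)(14.0)/6.9984 = 2353 W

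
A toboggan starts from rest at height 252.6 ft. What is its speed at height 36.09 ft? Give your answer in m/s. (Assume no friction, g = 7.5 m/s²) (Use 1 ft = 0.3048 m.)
Convert to SI: h₁−h₂ = 65.9922 m
mgh₁ = mgh₂ + ½mv² ⇒ v = √(2g(h₁−h₂)) = √(2·7.5·65.9922) = 31.46 m/s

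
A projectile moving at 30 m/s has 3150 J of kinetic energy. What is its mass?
m = 2·KE/v² = 2·3150/(30)² = 7.0 kg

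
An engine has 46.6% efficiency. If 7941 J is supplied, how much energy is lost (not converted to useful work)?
W_lost = W_in(1 − η) = 7941·(1 − 0.466) = 4240 J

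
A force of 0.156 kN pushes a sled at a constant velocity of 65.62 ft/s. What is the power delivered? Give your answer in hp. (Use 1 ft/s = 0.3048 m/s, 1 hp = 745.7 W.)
Convert to SI: F = 156.0 N, v = 20.001 m/s
P = Fv = (156.0)(20.001) = 3120.15 W = 4.184 hp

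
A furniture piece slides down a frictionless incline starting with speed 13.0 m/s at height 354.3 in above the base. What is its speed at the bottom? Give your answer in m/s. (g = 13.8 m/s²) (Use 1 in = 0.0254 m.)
Convert to SI: v₀ = 13.0 m/s, h = 8.99922 m
½mv₀² + mgh = ½mv² ⇒ v = √(v₀² + 2gh) = √(13.0² + 2·13.8·8.99922) = 20.43 m/s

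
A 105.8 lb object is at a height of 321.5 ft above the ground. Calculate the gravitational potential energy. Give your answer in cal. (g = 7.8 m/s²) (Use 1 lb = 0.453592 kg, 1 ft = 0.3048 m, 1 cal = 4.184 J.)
Convert to SI: m = 47.99 kg, h = 97.9932 m
PE = mgh = (47.99)(7.8)(97.9932) = 36681.0 J = 8767 cal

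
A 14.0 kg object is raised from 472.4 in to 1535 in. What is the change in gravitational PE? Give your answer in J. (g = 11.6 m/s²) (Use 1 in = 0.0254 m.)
Convert to SI: m = 14.0 kg, Δh = 26.99 m
ΔPE = mgΔh = (14.0)(11.6)(26.99) = 4383 J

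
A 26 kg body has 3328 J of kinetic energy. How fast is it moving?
v = √(2·KE/m) = √(2·3328/26) = 16.0 m/s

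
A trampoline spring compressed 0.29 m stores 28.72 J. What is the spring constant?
k = 2·PE/x² = 2·28.72/(0.29)² = 683.0 N/m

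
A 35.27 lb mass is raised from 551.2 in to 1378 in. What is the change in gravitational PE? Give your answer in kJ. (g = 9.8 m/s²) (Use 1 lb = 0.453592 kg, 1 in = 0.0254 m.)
Convert to SI: m = 15.9982 kg, Δh = 21.0007 m
ΔPE = mgΔh = (15.9982)(9.8)(21.0007) = 3292.54 J = 3.293 kJ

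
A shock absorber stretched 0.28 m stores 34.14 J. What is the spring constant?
k = 2·PE/x² = 2·34.14/(0.28)² = 870.9 N/m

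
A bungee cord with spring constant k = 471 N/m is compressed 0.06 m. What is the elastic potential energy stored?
PE = ½kx² = ½(471)(0.06)² = 0.8478 J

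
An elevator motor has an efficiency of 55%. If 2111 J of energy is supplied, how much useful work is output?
W_out = η·W_in = 0.55·2111 = 1161.05 J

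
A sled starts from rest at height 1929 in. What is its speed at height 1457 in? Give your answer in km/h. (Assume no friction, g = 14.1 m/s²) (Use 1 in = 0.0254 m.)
Convert to SI: h₁−h₂ = 11.9888 m
mgh₁ = mgh₂ + ½mv² ⇒ v = √(2g(h₁−h₂)) = √(2·14.1·11.9888) = 18.3871 m/s = 66.19 km/h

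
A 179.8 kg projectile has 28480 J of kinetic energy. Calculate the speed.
v = √(2·KE/m) = √(2·28480/179.8) = 17.8 m/s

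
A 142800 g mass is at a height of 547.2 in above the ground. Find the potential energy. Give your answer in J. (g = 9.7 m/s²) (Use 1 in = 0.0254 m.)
Convert to SI: m = 142.8 kg, h = 13.8989 m
PE = mgh = (142.8)(9.7)(13.8989) = 19250 J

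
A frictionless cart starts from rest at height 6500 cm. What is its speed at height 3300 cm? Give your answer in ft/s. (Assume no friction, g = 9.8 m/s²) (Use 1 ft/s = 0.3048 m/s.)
Convert to SI: h₁−h₂ = 32.0 m
mgh₁ = mgh₂ + ½mv² ⇒ v = √(2g(h₁−h₂)) = √(2·9.8·32.0) = 25.044 m/s = 82.17 ft/s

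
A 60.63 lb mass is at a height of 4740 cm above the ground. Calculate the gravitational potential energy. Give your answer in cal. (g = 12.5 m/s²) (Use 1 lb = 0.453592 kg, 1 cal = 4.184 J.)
Convert to SI: m = 27.5013 kg, h = 47.4 m
PE = mgh = (27.5013)(12.5)(47.4) = 16294.5 J = 3894 cal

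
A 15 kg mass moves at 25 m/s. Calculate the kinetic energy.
KE = ½mv² = ½(15)(25)² = 4687.5 J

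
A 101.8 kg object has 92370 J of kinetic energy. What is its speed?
v = √(2·KE/m) = √(2·92370/101.8) = 42.6 m/s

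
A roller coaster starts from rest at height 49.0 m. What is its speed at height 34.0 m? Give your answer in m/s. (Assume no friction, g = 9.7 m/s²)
mgh₁ = mgh₂ + ½mv² ⇒ v = √(2g(h₁−h₂)) = √(2·9.7·15.0) = 17.06 m/s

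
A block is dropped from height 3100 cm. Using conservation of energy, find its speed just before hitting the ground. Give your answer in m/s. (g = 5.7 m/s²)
Convert to SI: h = 31.0 m
mgh = ½mv² ⇒ v = √(2gh) = √(2·5.7·31.0) = 18.8 m/s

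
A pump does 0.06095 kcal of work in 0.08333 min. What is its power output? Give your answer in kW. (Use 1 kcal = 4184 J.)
Convert to SI: W = 255.015 J, t = 4.9998 s
P = W/t = 255.015/4.9998 = 51.005 W = 0.05101 kW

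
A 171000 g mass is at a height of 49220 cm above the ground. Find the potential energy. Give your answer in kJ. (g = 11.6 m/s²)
Convert to SI: m = 171.0 kg, h = 492.2 m
PE = mgh = (171.0)(11.6)(492.2) = 976328 J = 976.3 kJ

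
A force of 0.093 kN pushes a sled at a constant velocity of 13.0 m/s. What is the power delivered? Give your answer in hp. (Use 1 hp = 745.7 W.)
Convert to SI: F = 93.0 N, v = 13.0 m/s
P = Fv = (93.0)(13.0) = 1209.0 W = 1.621 hp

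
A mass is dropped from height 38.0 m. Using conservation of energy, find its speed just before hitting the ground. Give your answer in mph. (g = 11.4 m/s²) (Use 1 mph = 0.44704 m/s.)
mgh = ½mv² ⇒ v = √(2gh) = √(2·11.4·38.0) = 29.4347 m/s = 65.84 mph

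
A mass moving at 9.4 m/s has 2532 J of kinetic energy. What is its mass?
m = 2·KE/v² = 2·2532/(9.4)² = 57.31 kg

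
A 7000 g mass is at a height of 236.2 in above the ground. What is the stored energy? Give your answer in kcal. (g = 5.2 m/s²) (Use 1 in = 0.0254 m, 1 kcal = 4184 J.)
Convert to SI: m = 7.0 kg, h = 5.99948 m
PE = mgh = (7.0)(5.2)(5.99948) = 218.381 J = 0.05219 kcal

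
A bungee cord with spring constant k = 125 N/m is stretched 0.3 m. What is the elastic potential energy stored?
PE = ½kx² = ½(125)(0.3)² = 5.625 J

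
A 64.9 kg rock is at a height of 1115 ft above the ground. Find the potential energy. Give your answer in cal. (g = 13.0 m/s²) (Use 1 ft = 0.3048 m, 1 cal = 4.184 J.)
Convert to SI: m = 64.9 kg, h = 339.852 m
PE = mgh = (64.9)(13.0)(339.852) = 286733 J = 68530 cal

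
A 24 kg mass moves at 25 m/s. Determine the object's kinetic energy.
KE = ½mv² = ½(24)(25)² = 7500.0 J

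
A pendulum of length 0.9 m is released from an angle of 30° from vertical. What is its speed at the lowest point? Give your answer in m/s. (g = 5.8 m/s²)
h = L(1 − cosθ) = 0.9(1 − cos30°) = 0.120577 m
v = √(2gh) = √(2·5.8·0.120577) = 1.183 m/s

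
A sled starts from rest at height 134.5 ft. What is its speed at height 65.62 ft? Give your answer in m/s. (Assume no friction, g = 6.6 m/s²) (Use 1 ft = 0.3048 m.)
Convert to SI: h₁−h₂ = 20.9946 m
mgh₁ = mgh₂ + ½mv² ⇒ v = √(2g(h₁−h₂)) = √(2·6.6·20.9946) = 16.65 m/s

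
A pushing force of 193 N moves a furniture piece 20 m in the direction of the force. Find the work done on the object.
W = F·d = (193)(20) = 3860 J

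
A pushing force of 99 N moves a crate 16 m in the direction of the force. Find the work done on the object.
W = F·d = (99)(16) = 1584 J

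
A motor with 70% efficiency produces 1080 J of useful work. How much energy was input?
W_in = W_out/η = 1080/0.7 = 1543 J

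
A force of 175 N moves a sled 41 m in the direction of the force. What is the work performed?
W = F·d = (175)(41) = 7175 J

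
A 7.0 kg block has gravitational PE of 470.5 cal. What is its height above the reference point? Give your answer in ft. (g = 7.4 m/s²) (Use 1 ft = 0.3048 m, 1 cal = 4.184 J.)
Convert to SI: m = 7.0 kg, PE = 1968.57 J
h = PE/(mg) = 1968.57/(7.0·7.4) = 38.0033 m = 124.7 ft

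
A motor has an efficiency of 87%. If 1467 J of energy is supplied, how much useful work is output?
W_out = η·W_in = 0.87·1467 = 1276.29 J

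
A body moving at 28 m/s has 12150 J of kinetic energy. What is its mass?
m = 2·KE/v² = 2·12150/(28)² = 30.99 kg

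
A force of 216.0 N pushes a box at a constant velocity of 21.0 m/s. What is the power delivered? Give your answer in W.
P = Fv = (216.0)(21.0) = 4536 W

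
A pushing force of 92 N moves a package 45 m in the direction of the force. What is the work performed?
W = F·d = (92)(45) = 4140 J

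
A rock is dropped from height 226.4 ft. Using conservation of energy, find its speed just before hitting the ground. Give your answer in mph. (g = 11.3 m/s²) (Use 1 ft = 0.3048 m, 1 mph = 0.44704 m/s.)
Convert to SI: h = 69.0067 m
mgh = ½mv² ⇒ v = √(2gh) = √(2·11.3·69.0067) = 39.4912 m/s = 88.34 mph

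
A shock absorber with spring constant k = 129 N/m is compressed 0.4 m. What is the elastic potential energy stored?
PE = ½kx² = ½(129)(0.4)² = 10.32 J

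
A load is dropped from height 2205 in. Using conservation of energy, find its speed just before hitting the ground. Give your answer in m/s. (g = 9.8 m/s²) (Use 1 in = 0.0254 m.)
Convert to SI: h = 56.007 m
mgh = ½mv² ⇒ v = √(2gh) = √(2·9.8·56.007) = 33.13 m/s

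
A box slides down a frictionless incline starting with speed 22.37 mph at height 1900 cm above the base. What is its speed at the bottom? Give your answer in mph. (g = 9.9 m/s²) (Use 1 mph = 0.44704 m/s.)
Convert to SI: v₀ = 10.0003 m/s, h = 19.0 m
½mv₀² + mgh = ½mv² ⇒ v = √(v₀² + 2gh) = √(10.0003² + 2·9.9·19.0) = 21.8221 m/s = 48.81 mph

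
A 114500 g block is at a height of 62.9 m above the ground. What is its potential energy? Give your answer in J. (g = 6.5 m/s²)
Convert to SI: m = 114.5 kg, h = 62.9 m
PE = mgh = (114.5)(6.5)(62.9) = 46810 J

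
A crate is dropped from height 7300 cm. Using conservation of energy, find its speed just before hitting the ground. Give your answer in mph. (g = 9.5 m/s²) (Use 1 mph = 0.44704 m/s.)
Convert to SI: h = 73.0 m
mgh = ½mv² ⇒ v = √(2gh) = √(2·9.5·73.0) = 37.2424 m/s = 83.31 mph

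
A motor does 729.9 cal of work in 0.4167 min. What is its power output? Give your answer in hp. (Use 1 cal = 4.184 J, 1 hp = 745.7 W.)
Convert to SI: W = 3053.9 J, t = 25.002 s
P = W/t = 3053.9/25.002 = 122.146 W = 0.1638 hp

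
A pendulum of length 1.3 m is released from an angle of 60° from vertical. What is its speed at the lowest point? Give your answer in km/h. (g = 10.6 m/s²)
h = L(1 − cosθ) = 1.3(1 − cos60°) = 0.65 m
v = √(2gh) = √(2·10.6·0.65) = 3.71214 m/s = 13.36 km/h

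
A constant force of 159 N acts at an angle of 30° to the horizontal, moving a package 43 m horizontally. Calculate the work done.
W = F·d·cosθ = (159)(43)cos(30°) = 5921 J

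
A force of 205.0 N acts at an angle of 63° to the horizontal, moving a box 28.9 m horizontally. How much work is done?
W = F·d·cosθ = (205.0)(28.9)cos(63°) = 2690 J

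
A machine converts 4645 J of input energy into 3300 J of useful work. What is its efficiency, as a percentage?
η = W_out/W_in = 3300/4645 = 71.04%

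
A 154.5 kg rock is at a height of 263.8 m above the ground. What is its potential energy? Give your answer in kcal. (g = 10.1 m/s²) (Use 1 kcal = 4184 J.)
PE = mgh = (154.5)(10.1)(263.8) = 411647 J = 98.39 kcal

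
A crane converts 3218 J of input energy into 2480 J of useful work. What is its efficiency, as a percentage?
η = W_out/W_in = 2480/3218 = 77.07%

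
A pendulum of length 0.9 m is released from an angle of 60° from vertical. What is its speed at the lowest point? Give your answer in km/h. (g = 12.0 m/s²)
h = L(1 − cosθ) = 0.9(1 − cos60°) = 0.45 m
v = √(2gh) = √(2·12.0·0.45) = 3.28634 m/s = 11.83 km/h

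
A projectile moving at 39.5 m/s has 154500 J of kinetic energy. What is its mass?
m = 2·KE/v² = 2·154500/(39.5)² = 198.0 kg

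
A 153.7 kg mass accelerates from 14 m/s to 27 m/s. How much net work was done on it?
W = ΔKE = ½m(v₂² − v₁²) = ½(153.7)(27² − 14²) = 40961.05 J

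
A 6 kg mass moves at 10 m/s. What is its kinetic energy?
KE = ½mv² = ½(6)(10)² = 300.0 J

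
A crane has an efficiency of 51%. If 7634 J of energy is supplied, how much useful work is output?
W_out = η·W_in = 0.51·7634 = 3893.34 J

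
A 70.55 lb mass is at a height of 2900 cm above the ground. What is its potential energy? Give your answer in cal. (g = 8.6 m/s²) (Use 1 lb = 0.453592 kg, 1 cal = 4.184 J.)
Convert to SI: m = 32.0009 kg, h = 29.0 m
PE = mgh = (32.0009)(8.6)(29.0) = 7981.03 J = 1908 cal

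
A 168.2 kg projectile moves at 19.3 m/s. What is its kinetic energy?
KE = ½mv² = ½(168.2)(19.3)² = 31330 J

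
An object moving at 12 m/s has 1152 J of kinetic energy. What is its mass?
m = 2·KE/v² = 2·1152/(12)² = 16.0 kg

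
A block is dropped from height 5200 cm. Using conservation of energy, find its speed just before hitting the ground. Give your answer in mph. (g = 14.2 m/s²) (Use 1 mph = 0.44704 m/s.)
Convert to SI: h = 52.0 m
mgh = ½mv² ⇒ v = √(2gh) = √(2·14.2·52.0) = 38.4292 m/s = 85.96 mph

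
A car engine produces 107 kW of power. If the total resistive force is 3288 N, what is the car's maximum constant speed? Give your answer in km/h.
P = Fv ⇒ v = P/F = 107000 W/3288.0 N = 32.5426 m/s = 117.2 km/h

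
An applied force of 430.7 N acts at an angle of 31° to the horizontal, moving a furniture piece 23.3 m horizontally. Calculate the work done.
W = F·d·cosθ = (430.7)(23.3)cos(31°) = 8602 J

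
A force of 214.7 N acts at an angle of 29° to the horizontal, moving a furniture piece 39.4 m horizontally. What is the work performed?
W = F·d·cosθ = (214.7)(39.4)cos(29°) = 7399 J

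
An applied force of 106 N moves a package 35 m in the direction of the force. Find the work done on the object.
W = F·d = (106)(35) = 3710 J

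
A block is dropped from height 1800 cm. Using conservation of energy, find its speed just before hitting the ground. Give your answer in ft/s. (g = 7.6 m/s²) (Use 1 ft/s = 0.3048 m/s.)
Convert to SI: h = 18.0 m
mgh = ½mv² ⇒ v = √(2gh) = √(2·7.6·18.0) = 16.5409 m/s = 54.27 ft/s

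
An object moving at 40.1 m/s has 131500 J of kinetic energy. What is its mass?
m = 2·KE/v² = 2·131500/(40.1)² = 163.6 kg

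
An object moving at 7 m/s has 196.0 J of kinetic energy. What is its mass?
m = 2·KE/v² = 2·196.0/(7)² = 8.0 kg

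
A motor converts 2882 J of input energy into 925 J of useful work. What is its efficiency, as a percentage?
η = W_out/W_in = 925/2882 = 32.1%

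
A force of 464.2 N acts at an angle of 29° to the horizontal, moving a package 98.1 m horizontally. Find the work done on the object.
W = F·d·cosθ = (464.2)(98.1)cos(29°) = 39830 J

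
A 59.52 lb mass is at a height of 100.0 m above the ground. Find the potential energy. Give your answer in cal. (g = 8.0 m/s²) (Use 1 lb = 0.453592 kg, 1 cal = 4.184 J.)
Convert to SI: m = 26.9978 kg, h = 100.0 m
PE = mgh = (26.9978)(8.0)(100.0) = 21598.2 J = 5162 cal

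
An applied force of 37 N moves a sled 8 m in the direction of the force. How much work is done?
W = F·d = (37)(8) = 296.0 J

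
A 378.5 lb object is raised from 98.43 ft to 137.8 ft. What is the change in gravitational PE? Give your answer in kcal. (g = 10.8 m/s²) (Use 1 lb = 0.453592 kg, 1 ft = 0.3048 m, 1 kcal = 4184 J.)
Convert to SI: m = 171.685 kg, Δh = 12.0 m
ΔPE = mgΔh = (171.685)(10.8)(12.0) = 22250.3 J = 5.318 kcal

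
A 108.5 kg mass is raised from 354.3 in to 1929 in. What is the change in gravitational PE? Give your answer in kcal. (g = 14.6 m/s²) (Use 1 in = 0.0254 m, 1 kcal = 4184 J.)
Convert to SI: m = 108.5 kg, Δh = 39.9974 m
ΔPE = mgΔh = (108.5)(14.6)(39.9974) = 63359.8 J = 15.14 kcal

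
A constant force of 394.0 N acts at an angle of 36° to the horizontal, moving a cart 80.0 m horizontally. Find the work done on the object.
W = F·d·cosθ = (394.0)(80.0)cos(36°) = 25500 J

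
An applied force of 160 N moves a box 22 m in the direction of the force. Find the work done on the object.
W = F·d = (160)(22) = 3520 J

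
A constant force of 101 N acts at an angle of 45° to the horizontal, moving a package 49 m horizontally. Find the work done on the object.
W = F·d·cosθ = (101)(49)cos(45°) = 3499 J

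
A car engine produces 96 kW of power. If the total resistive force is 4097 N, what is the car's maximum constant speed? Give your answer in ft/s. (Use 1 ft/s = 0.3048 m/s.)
P = Fv ⇒ v = P/F = 96000 W/4097.0 N = 23.4318 m/s = 76.88 ft/s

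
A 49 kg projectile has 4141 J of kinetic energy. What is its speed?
v = √(2·KE/m) = √(2·4141/49) = 13.0 m/s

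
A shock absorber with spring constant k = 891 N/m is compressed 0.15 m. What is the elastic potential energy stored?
PE = ½kx² = ½(891)(0.15)² = 10.02 J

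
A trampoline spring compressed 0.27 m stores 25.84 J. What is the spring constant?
k = 2·PE/x² = 2·25.84/(0.27)² = 708.9 N/m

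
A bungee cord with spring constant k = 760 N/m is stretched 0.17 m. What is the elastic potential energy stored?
PE = ½kx² = ½(760)(0.17)² = 10.98 J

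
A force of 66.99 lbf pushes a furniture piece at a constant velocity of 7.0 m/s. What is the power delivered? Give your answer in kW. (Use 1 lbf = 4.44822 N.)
Convert to SI: F = 297.986 N, v = 7.0 m/s
P = Fv = (297.986)(7.0) = 2085.9 W = 2.086 kW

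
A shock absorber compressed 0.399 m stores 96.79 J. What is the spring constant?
k = 2·PE/x² = 2·96.79/(0.399)² = 1216 N/m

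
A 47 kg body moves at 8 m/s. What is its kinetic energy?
KE = ½mv² = ½(47)(8)² = 1504.0 J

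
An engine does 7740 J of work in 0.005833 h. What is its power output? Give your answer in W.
Convert to SI: W = 7740.0 J, t = 20.9988 s
P = W/t = 7740.0/20.9988 = 368.6 W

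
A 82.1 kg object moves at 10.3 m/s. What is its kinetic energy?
KE = ½mv² = ½(82.1)(10.3)² = 4355 J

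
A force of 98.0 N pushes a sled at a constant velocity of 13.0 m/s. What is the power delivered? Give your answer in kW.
P = Fv = (98.0)(13.0) = 1274.0 W = 1.274 kW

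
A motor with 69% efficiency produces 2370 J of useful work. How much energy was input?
W_in = W_out/η = 2370/0.69 = 3435 J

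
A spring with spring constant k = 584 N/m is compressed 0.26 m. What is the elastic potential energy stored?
PE = ½kx² = ½(584)(0.26)² = 19.74 J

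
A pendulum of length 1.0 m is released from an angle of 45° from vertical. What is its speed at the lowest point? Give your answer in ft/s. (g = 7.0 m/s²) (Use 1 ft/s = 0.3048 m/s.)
h = L(1 − cosθ) = 1.0(1 − cos45°) = 0.292893 m
v = √(2gh) = √(2·7.0·0.292893) = 2.02497 m/s = 6.644 ft/s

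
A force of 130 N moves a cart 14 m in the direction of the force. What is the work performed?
W = F·d = (130)(14) = 1820 J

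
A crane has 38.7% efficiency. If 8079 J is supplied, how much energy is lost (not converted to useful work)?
W_lost = W_in(1 − η) = 8079·(1 − 0.387) = 4952 J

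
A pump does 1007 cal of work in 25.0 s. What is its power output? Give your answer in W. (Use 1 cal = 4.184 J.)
Convert to SI: W = 4213.29 J, t = 25.0 s
P = W/t = 4213.29/25.0 = 168.5 W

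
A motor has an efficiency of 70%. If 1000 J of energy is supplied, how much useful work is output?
W_out = η·W_in = 0.7·1000 = 700.0 J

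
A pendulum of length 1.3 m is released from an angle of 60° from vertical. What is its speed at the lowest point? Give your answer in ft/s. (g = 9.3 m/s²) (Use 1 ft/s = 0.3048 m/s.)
h = L(1 − cosθ) = 1.3(1 − cos60°) = 0.65 m
v = √(2gh) = √(2·9.3·0.65) = 3.47707 m/s = 11.41 ft/s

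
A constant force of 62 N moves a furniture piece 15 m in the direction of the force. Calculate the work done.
W = F·d = (62)(15) = 930.0 J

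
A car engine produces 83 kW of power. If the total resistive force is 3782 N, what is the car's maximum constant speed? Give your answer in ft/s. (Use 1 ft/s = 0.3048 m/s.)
P = Fv ⇒ v = P/F = 83000 W/3782.0 N = 21.9461 m/s = 72.0 ft/s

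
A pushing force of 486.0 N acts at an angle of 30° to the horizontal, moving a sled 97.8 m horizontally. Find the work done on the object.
W = F·d·cosθ = (486.0)(97.8)cos(30°) = 41160 J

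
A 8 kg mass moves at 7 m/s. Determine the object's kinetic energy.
KE = ½mv² = ½(8)(7)² = 196.0 J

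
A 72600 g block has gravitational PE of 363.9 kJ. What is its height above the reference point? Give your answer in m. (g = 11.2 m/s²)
Convert to SI: m = 72.6 kg, PE = 363900 J
h = PE/(mg) = 363900/(72.6·11.2) = 447.5 m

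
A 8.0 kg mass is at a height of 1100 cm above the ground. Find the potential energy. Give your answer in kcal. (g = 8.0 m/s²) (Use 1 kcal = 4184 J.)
Convert to SI: m = 8.0 kg, h = 11.0 m
PE = mgh = (8.0)(8.0)(11.0) = 704.0 J = 0.1683 kcal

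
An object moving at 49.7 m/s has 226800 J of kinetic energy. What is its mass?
m = 2·KE/v² = 2·226800/(49.7)² = 183.6 kg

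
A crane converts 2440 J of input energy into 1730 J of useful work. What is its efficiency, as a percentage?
η = W_out/W_in = 1730/2440 = 70.9%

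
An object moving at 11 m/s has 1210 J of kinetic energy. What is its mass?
m = 2·KE/v² = 2·1210/(11)² = 20.0 kg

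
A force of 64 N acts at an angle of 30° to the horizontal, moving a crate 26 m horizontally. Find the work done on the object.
W = F·d·cosθ = (64)(26)cos(30°) = 1441 J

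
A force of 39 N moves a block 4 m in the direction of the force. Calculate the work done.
W = F·d = (39)(4) = 156.0 J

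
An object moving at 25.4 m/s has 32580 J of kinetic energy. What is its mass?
m = 2·KE/v² = 2·32580/(25.4)² = 101.0 kg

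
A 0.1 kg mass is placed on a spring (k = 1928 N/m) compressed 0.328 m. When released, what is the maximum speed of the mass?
½kx² = ½mv² ⇒ v = x√(k/m) = (0.328)√(1928/0.1) = 45.54 m/s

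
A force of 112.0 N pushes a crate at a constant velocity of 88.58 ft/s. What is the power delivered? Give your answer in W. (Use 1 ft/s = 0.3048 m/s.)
Convert to SI: F = 112.0 N, v = 26.9992 m/s
P = Fv = (112.0)(26.9992) = 3024 W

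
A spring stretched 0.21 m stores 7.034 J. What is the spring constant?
k = 2·PE/x² = 2·7.034/(0.21)² = 319.0 N/m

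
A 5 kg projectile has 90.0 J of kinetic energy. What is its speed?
v = √(2·KE/m) = √(2·90.0/5) = 6.0 m/s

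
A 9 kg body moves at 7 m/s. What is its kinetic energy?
KE = ½mv² = ½(9)(7)² = 220.5 J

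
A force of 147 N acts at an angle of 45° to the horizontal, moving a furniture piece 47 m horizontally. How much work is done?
W = F·d·cosθ = (147)(47)cos(45°) = 4885 J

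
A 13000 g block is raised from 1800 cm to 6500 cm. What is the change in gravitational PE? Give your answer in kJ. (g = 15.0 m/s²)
Convert to SI: m = 13.0 kg, Δh = 47.0 m
ΔPE = mgΔh = (13.0)(15.0)(47.0) = 9165.0 J = 9.165 kJ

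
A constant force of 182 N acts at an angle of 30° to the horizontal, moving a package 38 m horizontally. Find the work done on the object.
W = F·d·cosθ = (182)(38)cos(30°) = 5989 J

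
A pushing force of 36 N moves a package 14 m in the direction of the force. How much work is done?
W = F·d = (36)(14) = 504.0 J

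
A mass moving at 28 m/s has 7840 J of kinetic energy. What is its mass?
m = 2·KE/v² = 2·7840/(28)² = 20.0 kg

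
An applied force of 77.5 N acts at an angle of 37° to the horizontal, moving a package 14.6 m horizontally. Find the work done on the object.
W = F·d·cosθ = (77.5)(14.6)cos(37°) = 903.7 J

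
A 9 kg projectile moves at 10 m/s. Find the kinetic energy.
KE = ½mv² = ½(9)(10)² = 450.0 J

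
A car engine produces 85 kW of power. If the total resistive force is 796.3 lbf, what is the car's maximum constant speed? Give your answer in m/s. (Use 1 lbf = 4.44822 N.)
Convert to SI: F = 3542.12 N
P = Fv ⇒ v = P/F = 85000 W/3542.12 N = 24.0 m/s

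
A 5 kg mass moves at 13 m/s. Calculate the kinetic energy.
KE = ½mv² = ½(5)(13)² = 422.5 J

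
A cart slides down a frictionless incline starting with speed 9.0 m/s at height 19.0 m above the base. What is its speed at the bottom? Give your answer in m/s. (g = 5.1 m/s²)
½mv₀² + mgh = ½mv² ⇒ v = √(v₀² + 2gh) = √(9.0² + 2·5.1·19.0) = 16.58 m/s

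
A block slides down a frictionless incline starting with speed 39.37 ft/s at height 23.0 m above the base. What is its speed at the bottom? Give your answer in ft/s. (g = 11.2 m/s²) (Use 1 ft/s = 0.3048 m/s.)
Convert to SI: v₀ = 12.0 m/s, h = 23.0 m
½mv₀² + mgh = ½mv² ⇒ v = √(v₀² + 2gh) = √(12.0² + 2·11.2·23.0) = 25.6749 m/s = 84.24 ft/s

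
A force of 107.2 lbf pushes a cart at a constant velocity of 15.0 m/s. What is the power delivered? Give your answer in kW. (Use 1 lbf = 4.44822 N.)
Convert to SI: F = 476.849 N, v = 15.0 m/s
P = Fv = (476.849)(15.0) = 7152.74 W = 7.153 kW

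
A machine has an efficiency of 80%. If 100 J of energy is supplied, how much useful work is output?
W_out = η·W_in = 0.8·100 = 80.0 J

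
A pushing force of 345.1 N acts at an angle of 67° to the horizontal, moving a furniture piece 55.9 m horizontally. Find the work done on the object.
W = F·d·cosθ = (345.1)(55.9)cos(67°) = 7538 J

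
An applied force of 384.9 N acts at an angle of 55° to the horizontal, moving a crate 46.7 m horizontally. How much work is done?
W = F·d·cosθ = (384.9)(46.7)cos(55°) = 10310 J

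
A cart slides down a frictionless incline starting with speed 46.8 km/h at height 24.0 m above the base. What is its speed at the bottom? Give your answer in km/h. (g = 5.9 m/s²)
Convert to SI: v₀ = 13.0 m/s, h = 24.0 m
½mv₀² + mgh = ½mv² ⇒ v = √(v₀² + 2gh) = √(13.0² + 2·5.9·24.0) = 21.265 m/s = 76.55 km/h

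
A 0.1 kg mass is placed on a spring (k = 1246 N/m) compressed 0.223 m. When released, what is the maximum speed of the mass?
½kx² = ½mv² ⇒ v = x√(k/m) = (0.223)√(1246/0.1) = 24.89 m/s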